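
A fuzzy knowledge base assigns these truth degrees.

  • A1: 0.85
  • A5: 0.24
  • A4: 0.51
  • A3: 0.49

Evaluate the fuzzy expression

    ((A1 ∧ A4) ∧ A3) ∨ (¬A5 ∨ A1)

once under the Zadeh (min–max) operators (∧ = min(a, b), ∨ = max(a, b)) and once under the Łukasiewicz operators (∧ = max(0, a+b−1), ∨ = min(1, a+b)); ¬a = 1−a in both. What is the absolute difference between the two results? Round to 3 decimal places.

0.150

Under Zadeh (min–max):
  A1 ∧ A4 = min(a, b) on (0.85, 0.51) = 0.51
  (A1 ∧ A4) ∧ A3 = min(a, b) on (0.51, 0.49) = 0.49
  ¬A5 = 1 − 0.24 = 0.76
  ¬A5 ∨ A1 = max(a, b) on (0.76, 0.85) = 0.85
  ((A1 ∧ A4) ∧ A3) ∨ (¬A5 ∨ A1) = max(a, b) on (0.49, 0.85) = 0.85
  → value = 0.8500
Under Łukasiewicz:
  A1 ∧ A4 = max(0, a+b−1) on (0.85, 0.51) = 0.36
  (A1 ∧ A4) ∧ A3 = max(0, a+b−1) on (0.36, 0.49) = 0.00
  ¬A5 = 1 − 0.24 = 0.76
  ¬A5 ∨ A1 = min(1, a+b) on (0.76, 0.85) = 1.00
  ((A1 ∧ A4) ∧ A3) ∨ (¬A5 ∨ A1) = min(1, a+b) on (0.00, 1.00) = 1.00
  → value = 1.0000
|0.8500 − 1.0000| = 0.150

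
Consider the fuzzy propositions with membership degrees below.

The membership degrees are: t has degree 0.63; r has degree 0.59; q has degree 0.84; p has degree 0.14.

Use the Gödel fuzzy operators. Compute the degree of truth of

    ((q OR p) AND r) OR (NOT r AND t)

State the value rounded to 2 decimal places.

0.59

q OR p = max(a, b) on (0.84, 0.14) = 0.84
(q OR p) AND r = min(a, b) on (0.84, 0.59) = 0.59
NOT r = 1 − 0.59 = 0.41
NOT r AND t = min(a, b) on (0.41, 0.63) = 0.41
((q OR p) AND r) OR (NOT r AND t) = max(a, b) on (0.59, 0.41) = 0.59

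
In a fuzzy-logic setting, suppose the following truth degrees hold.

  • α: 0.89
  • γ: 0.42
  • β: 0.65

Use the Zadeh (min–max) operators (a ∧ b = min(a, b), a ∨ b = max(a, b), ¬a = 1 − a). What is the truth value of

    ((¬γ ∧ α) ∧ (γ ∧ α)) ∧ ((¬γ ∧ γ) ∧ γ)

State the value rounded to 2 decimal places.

0.42

¬γ = 1 − 0.42 = 0.58
¬γ ∧ α = min(a, b) on (0.58, 0.89) = 0.58
γ ∧ α = min(a, b) on (0.42, 0.89) = 0.42
(¬γ ∧ α) ∧ (γ ∧ α) = min(a, b) on (0.58, 0.42) = 0.42
¬γ = 1 − 0.42 = 0.58
¬γ ∧ γ = min(a, b) on (0.58, 0.42) = 0.42
(¬γ ∧ γ) ∧ γ = min(a, b) on (0.42, 0.42) = 0.42
((¬γ ∧ α) ∧ (γ ∧ α)) ∧ ((¬γ ∧ γ) ∧ γ) = min(a, b) on (0.42, 0.42) = 0.42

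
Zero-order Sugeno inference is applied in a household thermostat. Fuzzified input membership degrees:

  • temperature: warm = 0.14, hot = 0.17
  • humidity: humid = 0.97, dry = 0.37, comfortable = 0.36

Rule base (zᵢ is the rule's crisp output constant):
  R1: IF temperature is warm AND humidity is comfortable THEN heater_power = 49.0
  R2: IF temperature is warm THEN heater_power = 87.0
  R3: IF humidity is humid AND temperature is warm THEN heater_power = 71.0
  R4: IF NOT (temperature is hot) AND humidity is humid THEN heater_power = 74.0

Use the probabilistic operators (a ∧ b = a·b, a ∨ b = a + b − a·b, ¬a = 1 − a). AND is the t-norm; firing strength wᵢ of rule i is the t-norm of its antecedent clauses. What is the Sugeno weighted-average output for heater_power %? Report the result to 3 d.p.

74.135

R1 (z=49.0): warm=0.14, comfortable=0.36; AND[a·b] → w = 0.0504
R2 (z=87.0): warm=0.14 → w = 0.1400
R3 (z=71.0): humid=0.97, warm=0.14; AND[a·b] → w = 0.1358
R4 (z=74.0): ¬hot=1−0.17=0.83, humid=0.97; AND[a·b] → w = 0.8051
Weighted average = (0.0504·49.0 + 0.1400·87.0 + 0.1358·71.0 + 0.8051·74.0) / (0.0504 + 0.1400 + 0.1358 + 0.8051)
  = 83.8688 / 1.1313 = 74.135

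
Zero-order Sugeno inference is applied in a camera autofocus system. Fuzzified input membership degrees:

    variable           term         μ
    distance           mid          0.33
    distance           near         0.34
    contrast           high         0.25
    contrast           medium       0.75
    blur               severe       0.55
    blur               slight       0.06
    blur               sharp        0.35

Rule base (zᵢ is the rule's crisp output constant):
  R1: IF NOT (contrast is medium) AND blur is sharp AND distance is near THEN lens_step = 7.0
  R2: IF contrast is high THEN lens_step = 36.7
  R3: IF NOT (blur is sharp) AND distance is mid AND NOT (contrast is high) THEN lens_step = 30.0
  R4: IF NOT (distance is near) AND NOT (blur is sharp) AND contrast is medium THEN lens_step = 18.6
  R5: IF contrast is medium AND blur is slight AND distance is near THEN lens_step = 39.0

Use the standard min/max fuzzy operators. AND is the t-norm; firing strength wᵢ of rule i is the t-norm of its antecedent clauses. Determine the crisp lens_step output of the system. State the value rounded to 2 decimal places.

22.89

R1 (z=7.0): ¬medium=1−0.75=0.25, sharp=0.35, near=0.34; AND[min(a, b)] → w = 0.25
R2 (z=36.7): high=0.25 → w = 0.25
R3 (z=30.0): ¬sharp=1−0.35=0.65, mid=0.33, ¬high=1−0.25=0.75; AND[min(a, b)] → w = 0.33
R4 (z=18.6): ¬near=1−0.34=0.66, ¬sharp=1−0.35=0.65, medium=0.75; AND[min(a, b)] → w = 0.65
R5 (z=39.0): medium=0.75, slight=0.06, near=0.34; AND[min(a, b)] → w = 0.06
Weighted average = (0.25·7.0 + 0.25·36.7 + 0.33·30.0 + 0.65·18.6 + 0.06·39.0) / (0.25 + 0.25 + 0.33 + 0.65 + 0.06)
  = 35.2550 / 1.5400 = 22.89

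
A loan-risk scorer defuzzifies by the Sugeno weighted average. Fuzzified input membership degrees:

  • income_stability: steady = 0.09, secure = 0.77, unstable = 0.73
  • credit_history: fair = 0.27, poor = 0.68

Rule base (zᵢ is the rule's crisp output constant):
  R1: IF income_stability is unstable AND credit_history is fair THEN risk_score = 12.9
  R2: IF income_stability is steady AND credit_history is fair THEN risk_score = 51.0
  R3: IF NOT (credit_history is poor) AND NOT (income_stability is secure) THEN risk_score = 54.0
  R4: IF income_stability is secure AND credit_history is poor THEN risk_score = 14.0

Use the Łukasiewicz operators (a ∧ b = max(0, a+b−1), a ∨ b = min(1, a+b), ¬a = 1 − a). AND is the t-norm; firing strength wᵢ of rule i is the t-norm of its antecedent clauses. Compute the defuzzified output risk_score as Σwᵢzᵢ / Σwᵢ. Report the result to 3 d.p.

R1 (z=12.9): unstable=0.73, fair=0.27; AND[max(0, a+b−1)] → w = 0.00
R2 (z=51.0): steady=0.09, fair=0.27; AND[max(0, a+b−1)] → w = 0.00
R3 (z=54.0): ¬poor=1−0.68=0.32, ¬secure=1−0.77=0.23; AND[max(0, a+b−1)] → w = 0.00
R4 (z=14.0): secure=0.77, poor=0.68; AND[max(0, a+b−1)] → w = 0.45
Weighted average = (0.00·12.9 + 0.00·51.0 + 0.00·54.0 + 0.45·14.0) / (0.00 + 0.00 + 0.00 + 0.45)
  = 6.3000 / 0.4500 = 14.000

14.000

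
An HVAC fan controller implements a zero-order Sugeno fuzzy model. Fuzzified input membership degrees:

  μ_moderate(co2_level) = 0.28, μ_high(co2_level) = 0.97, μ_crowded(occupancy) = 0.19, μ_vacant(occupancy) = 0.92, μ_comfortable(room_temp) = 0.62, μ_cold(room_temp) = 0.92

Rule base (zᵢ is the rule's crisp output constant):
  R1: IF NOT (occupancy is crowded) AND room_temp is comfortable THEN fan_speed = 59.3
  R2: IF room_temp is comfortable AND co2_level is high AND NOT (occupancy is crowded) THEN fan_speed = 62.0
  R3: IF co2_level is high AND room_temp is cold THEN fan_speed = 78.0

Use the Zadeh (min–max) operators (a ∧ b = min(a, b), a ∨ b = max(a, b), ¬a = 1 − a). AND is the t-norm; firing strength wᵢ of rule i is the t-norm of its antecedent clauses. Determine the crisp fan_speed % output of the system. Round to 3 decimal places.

R1 (z=59.3): ¬crowded=1−0.19=0.81, comfortable=0.62; AND[min(a, b)] → w = 0.62
R2 (z=62.0): comfortable=0.62, high=0.97, ¬crowded=1−0.19=0.81; AND[min(a, b)] → w = 0.62
R3 (z=78.0): high=0.97, cold=0.92; AND[min(a, b)] → w = 0.92
Weighted average = (0.62·59.3 + 0.62·62.0 + 0.92·78.0) / (0.62 + 0.62 + 0.92)
  = 146.9660 / 2.1600 = 68.040

68.040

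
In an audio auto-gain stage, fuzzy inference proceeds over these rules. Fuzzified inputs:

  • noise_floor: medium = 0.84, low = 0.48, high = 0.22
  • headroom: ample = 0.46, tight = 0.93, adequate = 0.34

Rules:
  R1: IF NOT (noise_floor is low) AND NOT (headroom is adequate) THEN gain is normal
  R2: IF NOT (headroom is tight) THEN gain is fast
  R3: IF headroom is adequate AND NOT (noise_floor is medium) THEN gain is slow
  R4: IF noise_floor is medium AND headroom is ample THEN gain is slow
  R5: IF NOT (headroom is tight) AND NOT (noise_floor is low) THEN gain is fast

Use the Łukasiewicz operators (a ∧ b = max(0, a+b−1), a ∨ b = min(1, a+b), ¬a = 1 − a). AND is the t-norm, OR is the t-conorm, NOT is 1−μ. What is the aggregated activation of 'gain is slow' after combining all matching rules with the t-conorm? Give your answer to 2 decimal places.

R1: ¬low=1−0.48=0.52, ¬adequate=1−0.34=0.66; AND[max(0, a+b−1)] → w = 0.18
R2: ¬tight=1−0.93=0.07 → w = 0.07
R3: adequate=0.34, ¬medium=1−0.84=0.16; AND[max(0, a+b−1)] → w = 0.00
R4: medium=0.84, ample=0.46; AND[max(0, a+b−1)] → w = 0.30
R5: ¬tight=1−0.93=0.07, ¬low=1−0.48=0.52; AND[max(0, a+b−1)] → w = 0.00
Rules with consequent 'slow': {R3, R4} → strengths 0.00, 0.30
Aggregate via t-conorm [min(1, a+b)]: 0.30

0.30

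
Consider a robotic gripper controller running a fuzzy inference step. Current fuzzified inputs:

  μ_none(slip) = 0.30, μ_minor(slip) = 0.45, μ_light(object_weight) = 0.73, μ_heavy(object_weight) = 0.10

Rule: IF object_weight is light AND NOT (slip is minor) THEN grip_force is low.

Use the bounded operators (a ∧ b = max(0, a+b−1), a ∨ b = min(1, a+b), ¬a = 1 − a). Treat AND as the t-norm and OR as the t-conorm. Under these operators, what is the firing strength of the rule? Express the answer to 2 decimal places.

0.28

firing strength: light=0.73, ¬minor=1−0.45=0.55; AND[max(0, a+b−1)] → w = 0.28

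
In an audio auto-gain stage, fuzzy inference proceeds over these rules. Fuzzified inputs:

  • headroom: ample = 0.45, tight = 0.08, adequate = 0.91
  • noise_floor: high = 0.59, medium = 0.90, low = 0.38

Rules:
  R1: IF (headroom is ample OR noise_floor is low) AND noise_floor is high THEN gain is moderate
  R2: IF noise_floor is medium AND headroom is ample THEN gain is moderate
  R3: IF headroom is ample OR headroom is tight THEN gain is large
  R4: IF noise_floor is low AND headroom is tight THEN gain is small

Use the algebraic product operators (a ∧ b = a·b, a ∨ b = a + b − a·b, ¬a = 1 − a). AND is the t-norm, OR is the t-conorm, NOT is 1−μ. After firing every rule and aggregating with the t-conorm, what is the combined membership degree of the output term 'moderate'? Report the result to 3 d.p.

0.636

R1: (ample=0.45 OR low=0.38) = 0.6590; AND[a·b] with high=0.59 → w = 0.3888
R2: medium=0.90, ample=0.45; AND[a·b] → w = 0.4050
R3: ample=0.45, tight=0.08; OR[a + b − a·b] → w = 0.4940
R4: low=0.38, tight=0.08; AND[a·b] → w = 0.0304
Rules with consequent 'moderate': {R1, R2} → strengths 0.3888, 0.4050
Aggregate via t-conorm [a + b − a·b]: 0.6363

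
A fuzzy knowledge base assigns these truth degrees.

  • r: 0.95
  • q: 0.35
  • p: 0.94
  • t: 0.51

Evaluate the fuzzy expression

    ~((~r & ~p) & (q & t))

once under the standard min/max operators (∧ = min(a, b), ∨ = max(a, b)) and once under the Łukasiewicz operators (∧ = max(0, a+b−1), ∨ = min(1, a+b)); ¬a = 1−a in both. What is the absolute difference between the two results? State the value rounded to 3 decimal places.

Under standard min/max:
  ~r = 1 − 0.95 = 0.05
  ~p = 1 − 0.94 = 0.06
  ~r & ~p = min(a, b) on (0.05, 0.06) = 0.05
  q & t = min(a, b) on (0.35, 0.51) = 0.35
  (~r & ~p) & (q & t) = min(a, b) on (0.05, 0.35) = 0.05
  ~((~r & ~p) & (q & t)) = 1 − 0.05 = 0.95
  → value = 0.9500
Under Łukasiewicz:
  ~r = 1 − 0.95 = 0.05
  ~p = 1 − 0.94 = 0.06
  ~r & ~p = max(0, a+b−1) on (0.05, 0.06) = 0.00
  q & t = max(0, a+b−1) on (0.35, 0.51) = 0.00
  (~r & ~p) & (q & t) = max(0, a+b−1) on (0.00, 0.00) = 0.00
  ~((~r & ~p) & (q & t)) = 1 − 0.00 = 1.00
  → value = 1.0000
|0.9500 − 1.0000| = 0.050

0.050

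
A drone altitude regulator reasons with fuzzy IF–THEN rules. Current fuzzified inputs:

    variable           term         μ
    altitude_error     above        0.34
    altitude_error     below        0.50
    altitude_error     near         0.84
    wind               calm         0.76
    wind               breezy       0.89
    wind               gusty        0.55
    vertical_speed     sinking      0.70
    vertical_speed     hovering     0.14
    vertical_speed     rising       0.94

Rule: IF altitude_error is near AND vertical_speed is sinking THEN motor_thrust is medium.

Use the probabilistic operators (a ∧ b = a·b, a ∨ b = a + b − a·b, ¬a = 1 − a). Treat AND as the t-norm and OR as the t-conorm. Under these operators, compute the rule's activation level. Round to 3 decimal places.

firing strength: near=0.84, sinking=0.70; AND[a·b] → w = 0.5880

0.588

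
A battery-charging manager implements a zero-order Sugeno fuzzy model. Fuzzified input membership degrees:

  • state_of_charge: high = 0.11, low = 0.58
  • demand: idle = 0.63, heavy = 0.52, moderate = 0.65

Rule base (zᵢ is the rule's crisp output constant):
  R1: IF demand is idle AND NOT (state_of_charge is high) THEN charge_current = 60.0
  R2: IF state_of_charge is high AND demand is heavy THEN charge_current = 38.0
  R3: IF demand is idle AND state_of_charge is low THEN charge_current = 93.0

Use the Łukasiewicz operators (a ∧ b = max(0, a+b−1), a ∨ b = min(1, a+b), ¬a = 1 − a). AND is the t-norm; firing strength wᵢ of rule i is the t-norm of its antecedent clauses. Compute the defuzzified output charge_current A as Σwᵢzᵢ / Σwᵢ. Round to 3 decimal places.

R1 (z=60.0): idle=0.63, ¬high=1−0.11=0.89; AND[max(0, a+b−1)] → w = 0.52
R2 (z=38.0): high=0.11, heavy=0.52; AND[max(0, a+b−1)] → w = 0.00
R3 (z=93.0): idle=0.63, low=0.58; AND[max(0, a+b−1)] → w = 0.21
Weighted average = (0.52·60.0 + 0.00·38.0 + 0.21·93.0) / (0.52 + 0.00 + 0.21)
  = 50.7300 / 0.7300 = 69.493

69.493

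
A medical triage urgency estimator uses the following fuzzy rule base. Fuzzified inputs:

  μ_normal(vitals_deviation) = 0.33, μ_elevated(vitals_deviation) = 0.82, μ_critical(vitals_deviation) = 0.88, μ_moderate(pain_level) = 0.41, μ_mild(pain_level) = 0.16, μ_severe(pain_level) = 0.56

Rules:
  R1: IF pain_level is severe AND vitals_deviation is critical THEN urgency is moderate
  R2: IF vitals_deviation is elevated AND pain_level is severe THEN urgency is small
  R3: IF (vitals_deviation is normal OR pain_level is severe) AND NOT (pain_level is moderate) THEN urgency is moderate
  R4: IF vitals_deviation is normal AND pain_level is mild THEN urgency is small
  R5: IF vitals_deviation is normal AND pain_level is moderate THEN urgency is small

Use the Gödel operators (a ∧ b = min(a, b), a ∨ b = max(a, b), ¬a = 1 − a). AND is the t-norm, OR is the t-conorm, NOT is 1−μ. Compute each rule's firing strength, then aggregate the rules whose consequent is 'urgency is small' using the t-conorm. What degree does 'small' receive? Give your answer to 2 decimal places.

0.56

R1: severe=0.56, critical=0.88; AND[min(a, b)] → w = 0.56
R2: elevated=0.82, severe=0.56; AND[min(a, b)] → w = 0.56
R3: (normal=0.33 OR severe=0.56) = 0.56; AND[min(a, b)] with ¬moderate=1−0.41=0.59 → w = 0.56
R4: normal=0.33, mild=0.16; AND[min(a, b)] → w = 0.16
R5: normal=0.33, moderate=0.41; AND[min(a, b)] → w = 0.33
Rules with consequent 'small': {R2, R4, R5} → strengths 0.56, 0.16, 0.33
Aggregate via t-conorm [max(a, b)]: 0.56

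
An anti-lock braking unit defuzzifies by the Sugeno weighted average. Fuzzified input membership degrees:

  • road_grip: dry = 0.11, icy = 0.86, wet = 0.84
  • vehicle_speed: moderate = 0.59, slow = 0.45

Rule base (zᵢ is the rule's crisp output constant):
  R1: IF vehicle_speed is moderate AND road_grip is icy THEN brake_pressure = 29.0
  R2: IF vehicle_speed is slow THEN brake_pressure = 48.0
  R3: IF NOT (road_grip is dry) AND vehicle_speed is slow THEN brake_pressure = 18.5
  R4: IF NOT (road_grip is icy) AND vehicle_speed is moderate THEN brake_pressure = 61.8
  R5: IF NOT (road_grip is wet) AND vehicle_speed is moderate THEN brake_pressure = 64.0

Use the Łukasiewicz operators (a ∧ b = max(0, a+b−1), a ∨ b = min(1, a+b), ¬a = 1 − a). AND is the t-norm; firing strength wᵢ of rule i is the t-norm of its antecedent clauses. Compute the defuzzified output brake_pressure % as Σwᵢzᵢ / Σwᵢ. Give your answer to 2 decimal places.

33.02

R1 (z=29.0): moderate=0.59, icy=0.86; AND[max(0, a+b−1)] → w = 0.45
R2 (z=48.0): slow=0.45 → w = 0.45
R3 (z=18.5): ¬dry=1−0.11=0.89, slow=0.45; AND[max(0, a+b−1)] → w = 0.34
R4 (z=61.8): ¬icy=1−0.86=0.14, moderate=0.59; AND[max(0, a+b−1)] → w = 0.00
R5 (z=64.0): ¬wet=1−0.84=0.16, moderate=0.59; AND[max(0, a+b−1)] → w = 0.00
Weighted average = (0.45·29.0 + 0.45·48.0 + 0.34·18.5 + 0.00·61.8 + 0.00·64.0) / (0.45 + 0.45 + 0.34 + 0.00 + 0.00)
  = 40.9400 / 1.2400 = 33.02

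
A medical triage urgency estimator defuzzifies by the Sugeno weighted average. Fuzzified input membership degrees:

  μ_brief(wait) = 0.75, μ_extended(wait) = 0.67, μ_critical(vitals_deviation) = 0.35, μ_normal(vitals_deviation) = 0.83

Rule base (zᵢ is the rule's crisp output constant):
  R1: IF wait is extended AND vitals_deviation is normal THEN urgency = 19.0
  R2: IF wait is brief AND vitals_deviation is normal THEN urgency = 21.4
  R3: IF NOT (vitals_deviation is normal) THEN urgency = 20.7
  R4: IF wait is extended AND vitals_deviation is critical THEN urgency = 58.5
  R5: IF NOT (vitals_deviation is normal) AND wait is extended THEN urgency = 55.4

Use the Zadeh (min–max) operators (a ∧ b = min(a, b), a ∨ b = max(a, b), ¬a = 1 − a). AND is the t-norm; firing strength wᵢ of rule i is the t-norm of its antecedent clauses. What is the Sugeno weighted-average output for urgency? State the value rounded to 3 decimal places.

R1 (z=19.0): extended=0.67, normal=0.83; AND[min(a, b)] → w = 0.67
R2 (z=21.4): brief=0.75, normal=0.83; AND[min(a, b)] → w = 0.75
R3 (z=20.7): ¬normal=1−0.83=0.17 → w = 0.17
R4 (z=58.5): extended=0.67, critical=0.35; AND[min(a, b)] → w = 0.35
R5 (z=55.4): ¬normal=1−0.83=0.17, extended=0.67; AND[min(a, b)] → w = 0.17
Weighted average = (0.67·19.0 + 0.75·21.4 + 0.17·20.7 + 0.35·58.5 + 0.17·55.4) / (0.67 + 0.75 + 0.17 + 0.35 + 0.17)
  = 62.1920 / 2.1100 = 29.475

29.475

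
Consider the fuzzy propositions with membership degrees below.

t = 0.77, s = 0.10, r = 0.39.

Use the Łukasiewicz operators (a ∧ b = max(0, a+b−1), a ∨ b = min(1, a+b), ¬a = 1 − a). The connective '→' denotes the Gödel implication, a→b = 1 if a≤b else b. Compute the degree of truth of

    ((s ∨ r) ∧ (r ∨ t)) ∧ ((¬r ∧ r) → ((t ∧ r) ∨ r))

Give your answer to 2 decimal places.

0.49

s ∨ r = min(1, a+b) on (0.10, 0.39) = 0.49
r ∨ t = min(1, a+b) on (0.39, 0.77) = 1.00
(s ∨ r) ∧ (r ∨ t) = max(0, a+b−1) on (0.49, 1.00) = 0.49
¬r = 1 − 0.39 = 0.61
¬r ∧ r = max(0, a+b−1) on (0.61, 0.39) = 0.00
t ∧ r = max(0, a+b−1) on (0.77, 0.39) = 0.16
(t ∧ r) ∨ r = min(1, a+b) on (0.16, 0.39) = 0.55
(¬r ∧ r) → ((t ∧ r) ∨ r)  [Gödel: 1 if a≤b else b] with a=0.00, b=0.55 → 1.00
((s ∨ r) ∧ (r ∨ t)) ∧ ((¬r ∧ r) → ((t ∧ r) ∨ r)) = max(0, a+b−1) on (0.49, 1.00) = 0.49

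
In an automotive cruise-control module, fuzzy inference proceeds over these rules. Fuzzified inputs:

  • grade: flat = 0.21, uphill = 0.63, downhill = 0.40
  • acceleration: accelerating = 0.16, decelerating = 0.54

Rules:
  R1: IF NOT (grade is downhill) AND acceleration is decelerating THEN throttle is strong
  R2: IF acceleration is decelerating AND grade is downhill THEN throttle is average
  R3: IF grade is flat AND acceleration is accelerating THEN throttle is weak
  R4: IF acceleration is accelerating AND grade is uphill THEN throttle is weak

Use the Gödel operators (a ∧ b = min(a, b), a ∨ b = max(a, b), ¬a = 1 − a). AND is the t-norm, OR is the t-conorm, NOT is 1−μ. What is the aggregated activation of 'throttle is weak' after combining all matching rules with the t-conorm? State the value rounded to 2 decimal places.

R1: ¬downhill=1−0.40=0.60, decelerating=0.54; AND[min(a, b)] → w = 0.54
R2: decelerating=0.54, downhill=0.40; AND[min(a, b)] → w = 0.40
R3: flat=0.21, accelerating=0.16; AND[min(a, b)] → w = 0.16
R4: accelerating=0.16, uphill=0.63; AND[min(a, b)] → w = 0.16
Rules with consequent 'weak': {R3, R4} → strengths 0.16, 0.16
Aggregate via t-conorm [max(a, b)]: 0.16

0.16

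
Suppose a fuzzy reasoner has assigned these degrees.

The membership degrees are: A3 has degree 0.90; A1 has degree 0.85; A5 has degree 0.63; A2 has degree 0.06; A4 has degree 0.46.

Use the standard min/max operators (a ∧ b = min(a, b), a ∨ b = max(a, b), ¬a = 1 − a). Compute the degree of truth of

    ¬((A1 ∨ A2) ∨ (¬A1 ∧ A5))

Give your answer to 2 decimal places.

A1 ∨ A2 = max(a, b) on (0.85, 0.06) = 0.85
¬A1 = 1 − 0.85 = 0.15
¬A1 ∧ A5 = min(a, b) on (0.15, 0.63) = 0.15
(A1 ∨ A2) ∨ (¬A1 ∧ A5) = max(a, b) on (0.85, 0.15) = 0.85
¬((A1 ∨ A2) ∨ (¬A1 ∧ A5)) = 1 − 0.85 = 0.15

0.15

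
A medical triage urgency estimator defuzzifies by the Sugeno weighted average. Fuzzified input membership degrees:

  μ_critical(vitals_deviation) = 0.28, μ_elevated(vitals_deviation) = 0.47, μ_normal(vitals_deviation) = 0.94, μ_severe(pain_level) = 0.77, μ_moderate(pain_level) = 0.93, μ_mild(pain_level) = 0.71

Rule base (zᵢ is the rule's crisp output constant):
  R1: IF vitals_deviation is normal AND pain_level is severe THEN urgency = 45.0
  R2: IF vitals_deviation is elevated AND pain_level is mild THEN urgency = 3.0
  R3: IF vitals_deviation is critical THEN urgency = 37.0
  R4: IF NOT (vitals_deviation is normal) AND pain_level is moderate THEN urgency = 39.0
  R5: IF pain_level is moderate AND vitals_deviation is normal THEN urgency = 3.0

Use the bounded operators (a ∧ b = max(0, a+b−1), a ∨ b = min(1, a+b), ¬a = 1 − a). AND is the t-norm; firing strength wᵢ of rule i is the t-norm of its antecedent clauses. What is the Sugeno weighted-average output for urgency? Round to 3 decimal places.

22.284

R1 (z=45.0): normal=0.94, severe=0.77; AND[max(0, a+b−1)] → w = 0.71
R2 (z=3.0): elevated=0.47, mild=0.71; AND[max(0, a+b−1)] → w = 0.18
R3 (z=37.0): critical=0.28 → w = 0.28
R4 (z=39.0): ¬normal=1−0.94=0.06, moderate=0.93; AND[max(0, a+b−1)] → w = 0.00
R5 (z=3.0): moderate=0.93, normal=0.94; AND[max(0, a+b−1)] → w = 0.87
Weighted average = (0.71·45.0 + 0.18·3.0 + 0.28·37.0 + 0.00·39.0 + 0.87·3.0) / (0.71 + 0.18 + 0.28 + 0.00 + 0.87)
  = 45.4600 / 2.0400 = 22.284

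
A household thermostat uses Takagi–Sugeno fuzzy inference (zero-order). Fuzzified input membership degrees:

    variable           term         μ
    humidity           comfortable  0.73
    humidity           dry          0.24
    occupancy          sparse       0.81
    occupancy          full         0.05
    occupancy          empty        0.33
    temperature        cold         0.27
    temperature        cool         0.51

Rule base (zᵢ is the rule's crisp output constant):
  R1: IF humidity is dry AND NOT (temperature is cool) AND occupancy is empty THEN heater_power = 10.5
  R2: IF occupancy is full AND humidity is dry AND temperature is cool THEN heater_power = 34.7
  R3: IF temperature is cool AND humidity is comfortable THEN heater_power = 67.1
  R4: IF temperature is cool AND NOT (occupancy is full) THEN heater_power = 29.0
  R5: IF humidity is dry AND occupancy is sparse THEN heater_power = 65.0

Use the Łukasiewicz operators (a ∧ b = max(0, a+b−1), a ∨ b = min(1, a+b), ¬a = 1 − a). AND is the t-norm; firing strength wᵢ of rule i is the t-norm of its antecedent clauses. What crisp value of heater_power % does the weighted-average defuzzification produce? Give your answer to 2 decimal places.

43.59

R1 (z=10.5): dry=0.24, ¬cool=1−0.51=0.49, empty=0.33; AND[max(0, a+b−1)] → w = 0.00
R2 (z=34.7): full=0.05, dry=0.24, cool=0.51; AND[max(0, a+b−1)] → w = 0.00
R3 (z=67.1): cool=0.51, comfortable=0.73; AND[max(0, a+b−1)] → w = 0.24
R4 (z=29.0): cool=0.51, ¬full=1−0.05=0.95; AND[max(0, a+b−1)] → w = 0.46
R5 (z=65.0): dry=0.24, sparse=0.81; AND[max(0, a+b−1)] → w = 0.05
Weighted average = (0.00·10.5 + 0.00·34.7 + 0.24·67.1 + 0.46·29.0 + 0.05·65.0) / (0.00 + 0.00 + 0.24 + 0.46 + 0.05)
  = 32.6940 / 0.7500 = 43.59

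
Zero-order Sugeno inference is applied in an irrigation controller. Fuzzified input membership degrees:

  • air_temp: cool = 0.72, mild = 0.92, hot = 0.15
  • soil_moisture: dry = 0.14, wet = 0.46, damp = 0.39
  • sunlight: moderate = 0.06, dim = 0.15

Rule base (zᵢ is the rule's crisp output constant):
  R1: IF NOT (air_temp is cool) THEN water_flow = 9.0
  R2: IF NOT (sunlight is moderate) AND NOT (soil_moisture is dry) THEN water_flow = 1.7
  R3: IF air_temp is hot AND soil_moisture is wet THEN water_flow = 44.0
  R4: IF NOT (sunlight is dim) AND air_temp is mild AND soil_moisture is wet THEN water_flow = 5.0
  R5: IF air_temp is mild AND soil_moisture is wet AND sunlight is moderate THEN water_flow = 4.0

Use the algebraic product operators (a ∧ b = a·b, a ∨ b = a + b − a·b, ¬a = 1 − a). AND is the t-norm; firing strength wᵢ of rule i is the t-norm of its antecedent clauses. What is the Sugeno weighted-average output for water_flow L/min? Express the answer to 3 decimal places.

R1 (z=9.0): ¬cool=1−0.72=0.28 → w = 0.2800
R2 (z=1.7): ¬moderate=1−0.06=0.94, ¬dry=1−0.14=0.86; AND[a·b] → w = 0.8084
R3 (z=44.0): hot=0.15, wet=0.46; AND[a·b] → w = 0.0690
R4 (z=5.0): ¬dim=1−0.15=0.85, mild=0.92, wet=0.46; AND[a·b] → w = 0.3597
R5 (z=4.0): mild=0.92, wet=0.46, moderate=0.06; AND[a·b] → w = 0.0254
Weighted average = (0.2800·9.0 + 0.8084·1.7 + 0.0690·44.0 + 0.3597·5.0 + 0.0254·4.0) / (0.2800 + 0.8084 + 0.0690 + 0.3597 + 0.0254)
  = 8.8304 / 1.5425 = 5.725

5.725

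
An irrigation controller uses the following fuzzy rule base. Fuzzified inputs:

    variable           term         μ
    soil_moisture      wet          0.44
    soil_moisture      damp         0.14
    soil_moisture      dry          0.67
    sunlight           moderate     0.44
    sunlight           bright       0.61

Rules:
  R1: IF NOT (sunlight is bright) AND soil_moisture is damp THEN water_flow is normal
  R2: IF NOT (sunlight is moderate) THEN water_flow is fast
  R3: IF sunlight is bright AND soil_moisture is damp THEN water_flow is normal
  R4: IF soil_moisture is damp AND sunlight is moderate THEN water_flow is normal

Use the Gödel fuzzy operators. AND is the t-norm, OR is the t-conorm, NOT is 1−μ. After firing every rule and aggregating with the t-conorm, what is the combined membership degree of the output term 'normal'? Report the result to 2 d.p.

R1: ¬bright=1−0.61=0.39, damp=0.14; AND[min(a, b)] → w = 0.14
R2: ¬moderate=1−0.44=0.56 → w = 0.56
R3: bright=0.61, damp=0.14; AND[min(a, b)] → w = 0.14
R4: damp=0.14, moderate=0.44; AND[min(a, b)] → w = 0.14
Rules with consequent 'normal': {R1, R3, R4} → strengths 0.14, 0.14, 0.14
Aggregate via t-conorm [max(a, b)]: 0.14

0.14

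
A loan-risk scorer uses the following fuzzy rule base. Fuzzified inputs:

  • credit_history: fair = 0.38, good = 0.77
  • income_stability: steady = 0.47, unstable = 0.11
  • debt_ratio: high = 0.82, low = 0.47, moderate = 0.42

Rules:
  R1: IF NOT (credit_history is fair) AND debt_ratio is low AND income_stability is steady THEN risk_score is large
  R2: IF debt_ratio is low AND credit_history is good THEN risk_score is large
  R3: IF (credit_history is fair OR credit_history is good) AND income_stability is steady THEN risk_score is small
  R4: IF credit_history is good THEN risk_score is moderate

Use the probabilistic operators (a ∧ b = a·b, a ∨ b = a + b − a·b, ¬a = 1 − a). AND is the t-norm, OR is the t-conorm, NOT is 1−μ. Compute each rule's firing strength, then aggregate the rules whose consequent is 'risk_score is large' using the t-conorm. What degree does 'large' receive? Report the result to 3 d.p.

R1: ¬fair=1−0.38=0.62, low=0.47, steady=0.47; AND[a·b] → w = 0.1370
R2: low=0.47, good=0.77; AND[a·b] → w = 0.3619
R3: (fair=0.38 OR good=0.77) = 0.8574; AND[a·b] with steady=0.47 → w = 0.4030
R4: good=0.77 → w = 0.7700
Rules with consequent 'large': {R1, R2} → strengths 0.1370, 0.3619
Aggregate via t-conorm [a + b − a·b]: 0.4493

0.449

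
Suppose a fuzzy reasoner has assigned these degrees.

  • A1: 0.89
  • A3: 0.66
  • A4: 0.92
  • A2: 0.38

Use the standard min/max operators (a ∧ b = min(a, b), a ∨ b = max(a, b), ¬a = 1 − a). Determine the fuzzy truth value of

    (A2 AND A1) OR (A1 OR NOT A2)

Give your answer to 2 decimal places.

A2 AND A1 = min(a, b) on (0.38, 0.89) = 0.38
NOT A2 = 1 − 0.38 = 0.62
A1 OR NOT A2 = max(a, b) on (0.89, 0.62) = 0.89
(A2 AND A1) OR (A1 OR NOT A2) = max(a, b) on (0.38, 0.89) = 0.89

0.89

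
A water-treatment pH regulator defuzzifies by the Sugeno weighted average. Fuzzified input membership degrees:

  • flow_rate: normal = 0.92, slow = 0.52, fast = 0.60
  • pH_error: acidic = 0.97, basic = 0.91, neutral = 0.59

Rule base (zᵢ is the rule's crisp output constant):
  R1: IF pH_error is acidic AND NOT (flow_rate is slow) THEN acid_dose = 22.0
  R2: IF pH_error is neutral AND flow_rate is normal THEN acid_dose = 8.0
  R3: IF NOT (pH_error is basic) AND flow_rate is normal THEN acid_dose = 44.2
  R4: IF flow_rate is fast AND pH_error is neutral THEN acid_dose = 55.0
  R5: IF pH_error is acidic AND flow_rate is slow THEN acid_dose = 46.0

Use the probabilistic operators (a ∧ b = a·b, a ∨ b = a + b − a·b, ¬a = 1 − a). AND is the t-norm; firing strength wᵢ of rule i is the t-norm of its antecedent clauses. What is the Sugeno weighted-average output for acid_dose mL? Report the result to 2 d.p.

31.25

R1 (z=22.0): acidic=0.97, ¬slow=1−0.52=0.48; AND[a·b] → w = 0.4656
R2 (z=8.0): neutral=0.59, normal=0.92; AND[a·b] → w = 0.5428
R3 (z=44.2): ¬basic=1−0.91=0.09, normal=0.92; AND[a·b] → w = 0.0828
R4 (z=55.0): fast=0.60, neutral=0.59; AND[a·b] → w = 0.3540
R5 (z=46.0): acidic=0.97, slow=0.52; AND[a·b] → w = 0.5044
Weighted average = (0.4656·22.0 + 0.5428·8.0 + 0.0828·44.2 + 0.3540·55.0 + 0.5044·46.0) / (0.4656 + 0.5428 + 0.0828 + 0.3540 + 0.5044)
  = 60.9178 / 1.9496 = 31.25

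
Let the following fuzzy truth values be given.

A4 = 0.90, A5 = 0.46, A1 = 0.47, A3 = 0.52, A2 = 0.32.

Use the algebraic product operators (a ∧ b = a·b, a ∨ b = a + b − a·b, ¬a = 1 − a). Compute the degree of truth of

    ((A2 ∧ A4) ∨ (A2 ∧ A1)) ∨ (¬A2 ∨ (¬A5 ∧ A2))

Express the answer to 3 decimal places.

0.840

A2 ∧ A4 = a·b on (0.3200, 0.9000) = 0.2880
A2 ∧ A1 = a·b on (0.3200, 0.4700) = 0.1504
(A2 ∧ A4) ∨ (A2 ∧ A1) = a + b − a·b on (0.2880, 0.1504) = 0.3951
¬A2 = 1 − 0.3200 = 0.6800
¬A5 = 1 − 0.4600 = 0.5400
¬A5 ∧ A2 = a·b on (0.5400, 0.3200) = 0.1728
¬A2 ∨ (¬A5 ∧ A2) = a + b − a·b on (0.6800, 0.1728) = 0.7353
((A2 ∧ A4) ∨ (A2 ∧ A1)) ∨ (¬A2 ∨ (¬A5 ∧ A2)) = a + b − a·b on (0.3951, 0.7353) = 0.8399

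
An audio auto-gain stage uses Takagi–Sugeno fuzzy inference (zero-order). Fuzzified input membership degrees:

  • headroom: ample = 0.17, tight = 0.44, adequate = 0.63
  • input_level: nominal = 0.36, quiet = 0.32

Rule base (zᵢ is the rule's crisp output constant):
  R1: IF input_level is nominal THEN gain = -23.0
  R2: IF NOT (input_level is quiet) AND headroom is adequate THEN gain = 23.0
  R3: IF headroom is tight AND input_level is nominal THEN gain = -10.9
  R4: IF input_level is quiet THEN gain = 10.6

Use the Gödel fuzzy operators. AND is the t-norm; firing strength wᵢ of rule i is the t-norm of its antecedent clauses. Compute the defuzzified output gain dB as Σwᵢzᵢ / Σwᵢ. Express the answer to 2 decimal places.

R1 (z=-23.0): nominal=0.36 → w = 0.36
R2 (z=23.0): ¬quiet=1−0.32=0.68, adequate=0.63; AND[min(a, b)] → w = 0.63
R3 (z=-10.9): tight=0.44, nominal=0.36; AND[min(a, b)] → w = 0.36
R4 (z=10.6): quiet=0.32 → w = 0.32
Weighted average = (0.36·-23.0 + 0.63·23.0 + 0.36·-10.9 + 0.32·10.6) / (0.36 + 0.63 + 0.36 + 0.32)
  = 5.6780 / 1.6700 = 3.40

3.40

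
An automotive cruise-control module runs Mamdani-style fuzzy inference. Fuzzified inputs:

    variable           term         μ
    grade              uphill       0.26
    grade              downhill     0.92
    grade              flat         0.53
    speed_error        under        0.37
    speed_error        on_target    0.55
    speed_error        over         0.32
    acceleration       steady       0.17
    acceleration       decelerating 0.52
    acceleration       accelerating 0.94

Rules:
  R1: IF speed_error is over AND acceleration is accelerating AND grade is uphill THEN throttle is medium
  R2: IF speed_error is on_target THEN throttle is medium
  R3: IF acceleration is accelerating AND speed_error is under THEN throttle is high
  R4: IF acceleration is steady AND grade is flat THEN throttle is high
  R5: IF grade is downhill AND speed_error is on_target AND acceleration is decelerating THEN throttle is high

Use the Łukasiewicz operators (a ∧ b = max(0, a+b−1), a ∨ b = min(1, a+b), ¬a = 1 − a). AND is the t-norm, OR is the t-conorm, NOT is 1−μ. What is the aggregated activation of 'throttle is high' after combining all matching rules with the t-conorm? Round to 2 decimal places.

0.31

R1: over=0.32, accelerating=0.94, uphill=0.26; AND[max(0, a+b−1)] → w = 0.00
R2: on_target=0.55 → w = 0.55
R3: accelerating=0.94, under=0.37; AND[max(0, a+b−1)] → w = 0.31
R4: steady=0.17, flat=0.53; AND[max(0, a+b−1)] → w = 0.00
R5: downhill=0.92, on_target=0.55, decelerating=0.52; AND[max(0, a+b−1)] → w = 0.00
Rules with consequent 'high': {R3, R4, R5} → strengths 0.31, 0.00, 0.00
Aggregate via t-conorm [min(1, a+b)]: 0.31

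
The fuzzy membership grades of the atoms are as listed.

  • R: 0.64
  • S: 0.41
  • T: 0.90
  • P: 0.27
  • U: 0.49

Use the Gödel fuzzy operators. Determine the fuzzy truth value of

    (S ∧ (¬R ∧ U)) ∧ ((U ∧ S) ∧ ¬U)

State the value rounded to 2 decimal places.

0.36

¬R = 1 − 0.64 = 0.36
¬R ∧ U = min(a, b) on (0.36, 0.49) = 0.36
S ∧ (¬R ∧ U) = min(a, b) on (0.41, 0.36) = 0.36
U ∧ S = min(a, b) on (0.49, 0.41) = 0.41
¬U = 1 − 0.49 = 0.51
(U ∧ S) ∧ ¬U = min(a, b) on (0.41, 0.51) = 0.41
(S ∧ (¬R ∧ U)) ∧ ((U ∧ S) ∧ ¬U) = min(a, b) on (0.36, 0.41) = 0.36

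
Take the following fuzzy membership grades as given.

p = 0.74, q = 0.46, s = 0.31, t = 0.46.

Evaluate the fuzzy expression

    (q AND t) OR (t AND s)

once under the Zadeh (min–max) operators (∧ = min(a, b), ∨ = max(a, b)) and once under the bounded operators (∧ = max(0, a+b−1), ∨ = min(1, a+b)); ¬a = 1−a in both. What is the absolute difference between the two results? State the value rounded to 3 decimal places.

0.460

Under Zadeh (min–max):
  q AND t = min(a, b) on (0.46, 0.46) = 0.46
  t AND s = min(a, b) on (0.46, 0.31) = 0.31
  (q AND t) OR (t AND s) = max(a, b) on (0.46, 0.31) = 0.46
  → value = 0.4600
Under bounded:
  q AND t = max(0, a+b−1) on (0.46, 0.46) = 0.00
  t AND s = max(0, a+b−1) on (0.46, 0.31) = 0.00
  (q AND t) OR (t AND s) = min(1, a+b) on (0.00, 0.00) = 0.00
  → value = 0.0000
|0.4600 − 0.0000| = 0.460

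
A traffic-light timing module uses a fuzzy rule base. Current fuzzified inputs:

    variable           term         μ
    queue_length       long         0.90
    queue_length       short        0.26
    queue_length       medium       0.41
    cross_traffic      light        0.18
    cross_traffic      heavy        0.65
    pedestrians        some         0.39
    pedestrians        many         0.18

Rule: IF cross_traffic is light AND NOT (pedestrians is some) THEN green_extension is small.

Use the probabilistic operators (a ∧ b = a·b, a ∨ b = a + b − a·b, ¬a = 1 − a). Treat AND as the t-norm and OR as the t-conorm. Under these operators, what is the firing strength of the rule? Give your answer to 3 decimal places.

0.110

firing strength: light=0.18, ¬some=1−0.39=0.61; AND[a·b] → w = 0.1098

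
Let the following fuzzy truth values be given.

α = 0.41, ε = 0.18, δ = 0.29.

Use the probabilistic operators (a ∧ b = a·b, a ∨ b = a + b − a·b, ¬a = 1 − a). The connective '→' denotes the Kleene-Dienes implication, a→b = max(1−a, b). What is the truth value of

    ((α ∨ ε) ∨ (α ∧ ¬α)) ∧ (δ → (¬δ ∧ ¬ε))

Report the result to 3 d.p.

0.450

α ∨ ε = a + b − a·b on (0.4100, 0.1800) = 0.5162
¬α = 1 − 0.4100 = 0.5900
α ∧ ¬α = a·b on (0.4100, 0.5900) = 0.2419
(α ∨ ε) ∨ (α ∧ ¬α) = a + b − a·b on (0.5162, 0.2419) = 0.6332
¬δ = 1 − 0.2900 = 0.7100
¬ε = 1 − 0.1800 = 0.8200
¬δ ∧ ¬ε = a·b on (0.7100, 0.8200) = 0.5822
δ → (¬δ ∧ ¬ε)  [Kleene-Dienes: max(1−a, b)] with a=0.2900, b=0.5822 → 0.7100
((α ∨ ε) ∨ (α ∧ ¬α)) ∧ (δ → (¬δ ∧ ¬ε)) = a·b on (0.6332, 0.7100) = 0.4496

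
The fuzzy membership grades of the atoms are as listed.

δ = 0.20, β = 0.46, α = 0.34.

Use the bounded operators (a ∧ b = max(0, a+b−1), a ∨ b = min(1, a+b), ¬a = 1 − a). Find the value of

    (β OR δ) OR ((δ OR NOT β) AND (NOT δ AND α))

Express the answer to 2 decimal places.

β OR δ = min(1, a+b) on (0.46, 0.20) = 0.66
NOT β = 1 − 0.46 = 0.54
δ OR NOT β = min(1, a+b) on (0.20, 0.54) = 0.74
NOT δ = 1 − 0.20 = 0.80
NOT δ AND α = max(0, a+b−1) on (0.80, 0.34) = 0.14
(δ OR NOT β) AND (NOT δ AND α) = max(0, a+b−1) on (0.74, 0.14) = 0.00
(β OR δ) OR ((δ OR NOT β) AND (NOT δ AND α)) = min(1, a+b) on (0.66, 0.00) = 0.66

0.66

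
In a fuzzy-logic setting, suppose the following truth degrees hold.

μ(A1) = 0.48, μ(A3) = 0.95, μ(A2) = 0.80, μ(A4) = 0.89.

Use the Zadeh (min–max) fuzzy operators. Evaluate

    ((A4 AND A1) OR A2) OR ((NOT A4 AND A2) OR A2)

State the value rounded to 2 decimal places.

0.80

A4 AND A1 = min(a, b) on (0.89, 0.48) = 0.48
(A4 AND A1) OR A2 = max(a, b) on (0.48, 0.80) = 0.80
NOT A4 = 1 − 0.89 = 0.11
NOT A4 AND A2 = min(a, b) on (0.11, 0.80) = 0.11
(NOT A4 AND A2) OR A2 = max(a, b) on (0.11, 0.80) = 0.80
((A4 AND A1) OR A2) OR ((NOT A4 AND A2) OR A2) = max(a, b) on (0.80, 0.80) = 0.80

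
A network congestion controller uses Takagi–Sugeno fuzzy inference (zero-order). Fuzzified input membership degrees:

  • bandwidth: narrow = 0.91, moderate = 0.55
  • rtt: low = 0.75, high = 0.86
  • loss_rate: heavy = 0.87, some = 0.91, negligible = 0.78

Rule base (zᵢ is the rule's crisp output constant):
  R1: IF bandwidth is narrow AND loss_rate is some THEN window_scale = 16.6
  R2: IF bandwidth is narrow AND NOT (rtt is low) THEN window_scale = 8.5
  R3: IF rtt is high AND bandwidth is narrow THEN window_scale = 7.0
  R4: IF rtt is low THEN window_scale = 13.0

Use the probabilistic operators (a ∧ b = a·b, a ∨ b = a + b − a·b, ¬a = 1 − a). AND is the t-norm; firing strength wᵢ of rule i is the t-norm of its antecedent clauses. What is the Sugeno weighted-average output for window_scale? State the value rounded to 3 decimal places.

R1 (z=16.6): narrow=0.91, some=0.91; AND[a·b] → w = 0.8281
R2 (z=8.5): narrow=0.91, ¬low=1−0.75=0.25; AND[a·b] → w = 0.2275
R3 (z=7.0): high=0.86, narrow=0.91; AND[a·b] → w = 0.7826
R4 (z=13.0): low=0.75 → w = 0.7500
Weighted average = (0.8281·16.6 + 0.2275·8.5 + 0.7826·7.0 + 0.7500·13.0) / (0.8281 + 0.2275 + 0.7826 + 0.7500)
  = 30.9084 / 2.5882 = 11.942

11.942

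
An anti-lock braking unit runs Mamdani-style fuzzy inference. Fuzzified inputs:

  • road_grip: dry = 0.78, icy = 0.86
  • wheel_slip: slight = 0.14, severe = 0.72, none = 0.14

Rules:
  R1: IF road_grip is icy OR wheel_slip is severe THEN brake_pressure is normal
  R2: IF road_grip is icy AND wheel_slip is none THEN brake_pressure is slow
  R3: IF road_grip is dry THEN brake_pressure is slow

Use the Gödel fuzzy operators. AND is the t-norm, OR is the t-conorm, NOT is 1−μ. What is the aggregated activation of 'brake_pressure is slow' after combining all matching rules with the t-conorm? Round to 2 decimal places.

0.78

R1: icy=0.86, severe=0.72; OR[max(a, b)] → w = 0.86
R2: icy=0.86, none=0.14; AND[min(a, b)] → w = 0.14
R3: dry=0.78 → w = 0.78
Rules with consequent 'slow': {R2, R3} → strengths 0.14, 0.78
Aggregate via t-conorm [max(a, b)]: 0.78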